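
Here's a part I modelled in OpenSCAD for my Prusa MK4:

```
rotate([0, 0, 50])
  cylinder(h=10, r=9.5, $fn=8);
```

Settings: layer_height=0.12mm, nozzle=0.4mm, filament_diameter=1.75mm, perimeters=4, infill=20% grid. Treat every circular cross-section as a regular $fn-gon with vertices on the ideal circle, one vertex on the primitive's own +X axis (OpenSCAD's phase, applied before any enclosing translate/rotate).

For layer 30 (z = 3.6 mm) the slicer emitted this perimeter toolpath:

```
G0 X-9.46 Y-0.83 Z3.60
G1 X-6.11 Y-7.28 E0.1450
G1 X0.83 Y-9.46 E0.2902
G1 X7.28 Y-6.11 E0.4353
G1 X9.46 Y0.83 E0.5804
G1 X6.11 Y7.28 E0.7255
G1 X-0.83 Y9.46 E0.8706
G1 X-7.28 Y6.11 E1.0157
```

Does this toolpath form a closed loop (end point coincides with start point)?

Start point (G0): (-9.46, -0.83). End point (last G1): the path does not return to the start — open.

no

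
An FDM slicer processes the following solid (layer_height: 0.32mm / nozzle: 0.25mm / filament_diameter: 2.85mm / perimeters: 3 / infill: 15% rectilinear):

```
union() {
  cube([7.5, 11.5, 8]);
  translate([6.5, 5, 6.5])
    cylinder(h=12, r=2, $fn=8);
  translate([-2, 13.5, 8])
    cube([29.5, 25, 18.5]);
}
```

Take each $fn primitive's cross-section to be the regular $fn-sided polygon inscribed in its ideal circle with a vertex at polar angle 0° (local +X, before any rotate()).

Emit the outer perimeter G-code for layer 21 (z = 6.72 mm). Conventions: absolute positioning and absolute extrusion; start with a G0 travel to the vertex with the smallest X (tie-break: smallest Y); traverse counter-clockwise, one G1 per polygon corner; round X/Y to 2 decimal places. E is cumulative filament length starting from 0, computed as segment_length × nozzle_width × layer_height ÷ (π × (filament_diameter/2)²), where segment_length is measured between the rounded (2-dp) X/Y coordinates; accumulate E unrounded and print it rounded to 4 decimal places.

At z = 6.72 mm: the 7.5×11.5 cube contributes its full rectangle; the r=2 cylinder at (6.5, 5) contributes a regular 8-gon of circumradius 2; the cube at (-2, 13.5) is absent (z outside [8, 26.5]); Merging all regions: the regions partially overlap (shared area 9.24 mm²), so overlapping operands fuse into one piece — 1 connected region. The outline is a single polygon with 9 vertices. Extrusion per mm of travel: 0.25 × 0.32 / (π × 1.425²) = 0.012540. Accumulating E over each segment gives final E = 0.4862.

G0 X0.00 Y0.00 Z6.72
G1 X7.50 Y0.00 E0.0941
G1 X7.50 Y3.41 E0.1368
G1 X7.91 Y3.59 E0.1424
G1 X8.50 Y5.00 E0.1616
G1 X7.91 Y6.41 E0.1808
G1 X7.50 Y6.59 E0.1864
G1 X7.50 Y11.50 E0.2480
G1 X0.00 Y11.50 E0.3420
G1 X0.00 Y0.00 E0.4862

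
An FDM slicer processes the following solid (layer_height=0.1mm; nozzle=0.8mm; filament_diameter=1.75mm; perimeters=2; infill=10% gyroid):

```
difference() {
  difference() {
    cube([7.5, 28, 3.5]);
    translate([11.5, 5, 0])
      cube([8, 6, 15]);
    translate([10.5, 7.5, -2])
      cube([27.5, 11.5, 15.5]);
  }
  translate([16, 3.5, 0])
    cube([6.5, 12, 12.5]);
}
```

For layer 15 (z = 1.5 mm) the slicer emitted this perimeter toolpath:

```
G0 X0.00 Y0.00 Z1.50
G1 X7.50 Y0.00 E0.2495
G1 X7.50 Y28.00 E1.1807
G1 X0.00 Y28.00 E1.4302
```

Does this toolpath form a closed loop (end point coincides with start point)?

no

Start point (G0): (0.00, 0.00). End point (last G1): the path does not return to the start — open.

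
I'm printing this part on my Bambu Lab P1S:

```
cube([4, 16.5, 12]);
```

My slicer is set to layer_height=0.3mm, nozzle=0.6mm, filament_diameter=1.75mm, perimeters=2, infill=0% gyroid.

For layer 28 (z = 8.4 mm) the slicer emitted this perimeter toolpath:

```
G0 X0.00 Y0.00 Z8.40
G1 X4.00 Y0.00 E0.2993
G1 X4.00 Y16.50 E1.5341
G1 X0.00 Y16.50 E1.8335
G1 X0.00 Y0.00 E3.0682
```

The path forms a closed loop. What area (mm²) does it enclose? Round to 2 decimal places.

66.00 mm²

Apply the shoelace formula to the sequence of (X, Y) vertices; enclosed area = 66.00 mm².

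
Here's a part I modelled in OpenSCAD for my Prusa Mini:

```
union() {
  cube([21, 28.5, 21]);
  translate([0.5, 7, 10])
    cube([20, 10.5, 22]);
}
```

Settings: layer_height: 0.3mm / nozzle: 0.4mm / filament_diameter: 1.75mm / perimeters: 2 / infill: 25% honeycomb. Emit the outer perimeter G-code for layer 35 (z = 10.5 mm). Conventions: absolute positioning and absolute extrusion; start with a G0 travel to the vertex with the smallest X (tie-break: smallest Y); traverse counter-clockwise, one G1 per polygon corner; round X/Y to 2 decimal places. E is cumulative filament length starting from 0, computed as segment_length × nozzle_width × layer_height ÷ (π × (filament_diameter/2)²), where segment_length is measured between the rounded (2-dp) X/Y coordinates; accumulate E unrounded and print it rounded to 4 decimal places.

G0 X0.00 Y0.00 Z10.50
G1 X21.00 Y0.00 E1.0477
G1 X21.00 Y28.50 E2.4696
G1 X0.00 Y28.50 E3.5173
G1 X0.00 Y0.00 E4.9391

At z = 10.5 mm: the cube (footprint 21×28.5) is included at this height; the cube at (0.5, 7) (footprint 20×10.5) is included at this height; Merging all regions: the 20×10.5 cube at (0.5, 7) lies entirely inside the 21×28.5 cube, so the union is just the 21×28.5 cube — 1 connected region. The outline is a single polygon with 4 vertices. Extrusion per mm of travel: 0.4 × 0.3 / (π × 0.875²) = 0.049890. Accumulating E over each segment gives final E = 4.9391.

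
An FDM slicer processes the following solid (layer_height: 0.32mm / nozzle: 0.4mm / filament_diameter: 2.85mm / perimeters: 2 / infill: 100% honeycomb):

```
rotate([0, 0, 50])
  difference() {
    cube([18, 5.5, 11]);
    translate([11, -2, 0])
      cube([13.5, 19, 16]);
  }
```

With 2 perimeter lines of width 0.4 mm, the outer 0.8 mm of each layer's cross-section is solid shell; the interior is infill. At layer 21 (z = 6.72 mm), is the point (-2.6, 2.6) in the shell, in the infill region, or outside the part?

At z = 6.72 mm: the cube (footprint 18×5.5) is included at this height; the 13.5×19 cube at (11, -2) contributes its full rectangle; Taking the first minus the rest: starting from the 18×5.5 cube, the 13.5×19 cube at (11, -2) partially overlaps it — only the 38.50 mm² overlap (of its 256.50 mm²) is removed, clipping the outline — 1 connected region; (rotated 50° about Z; rotation is an isometry so areas/perimeters/island counts are preserved). Overall, the cross-section is a single solid region. Undo the 50° rotation: the query point maps to (0.320, 3.663) in the un-rotated model frame. The nearest boundary edge runs (0.00, 0.00)→(0.00, 5.50); distance from the point to it = 0.32 mm. The point is inside the cross-section, 0.32 mm from the nearest boundary — within the 0.8 mm shell band (2 × 0.4).

shell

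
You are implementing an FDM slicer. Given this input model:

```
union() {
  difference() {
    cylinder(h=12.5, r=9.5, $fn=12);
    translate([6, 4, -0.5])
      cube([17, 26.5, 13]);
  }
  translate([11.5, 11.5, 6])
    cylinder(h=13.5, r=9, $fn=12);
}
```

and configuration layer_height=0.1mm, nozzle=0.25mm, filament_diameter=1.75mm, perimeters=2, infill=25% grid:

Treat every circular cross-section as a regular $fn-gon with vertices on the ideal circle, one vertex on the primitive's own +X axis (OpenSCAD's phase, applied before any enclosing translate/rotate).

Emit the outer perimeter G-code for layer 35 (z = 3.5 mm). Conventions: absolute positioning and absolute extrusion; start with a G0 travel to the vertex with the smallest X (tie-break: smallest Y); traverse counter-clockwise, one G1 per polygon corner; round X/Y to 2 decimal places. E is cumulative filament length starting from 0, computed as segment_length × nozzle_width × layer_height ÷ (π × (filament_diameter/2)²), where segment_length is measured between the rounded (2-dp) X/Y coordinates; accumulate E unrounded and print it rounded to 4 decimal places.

G0 X-9.50 Y0.00 Z3.50
G1 X-8.23 Y-4.75 E0.0511
G1 X-4.75 Y-8.23 E0.1023
G1 X0.00 Y-9.50 E0.1534
G1 X4.75 Y-8.23 E0.2045
G1 X8.23 Y-4.75 E0.2556
G1 X9.50 Y0.00 E0.3067
G1 X8.43 Y4.00 E0.3498
G1 X6.00 Y4.00 E0.3750
G1 X6.00 Y6.98 E0.4060
G1 X4.75 Y8.23 E0.4244
G1 X0.00 Y9.50 E0.4755
G1 X-4.75 Y8.23 E0.5266
G1 X-8.23 Y4.75 E0.5777
G1 X-9.50 Y0.00 E0.6288

At z = 3.5 mm: the r=9.5 cylinder gives a regular 12-gon of circumradius 9.5 (constant along its height); the 17×26.5 cube at (6, 4) contributes its full rectangle; After the difference (first − rest): starting from the r=9.5 cylinder, the 17×26.5 cube at (6, 4) partially overlaps it — only the 4.23 mm² overlap (of its 450.50 mm²) is removed, clipping the outline — 1 connected region; the cylinder at (11.5, 11.5) is absent (z outside [6, 19.5]); Merging all regions: only that combined region is present, so the union is just that shape — 1 connected region. The outline is a single polygon with 14 vertices. Extrusion per mm of travel: 0.25 × 0.1 / (π × 0.875²) = 0.010394. Accumulating E over each segment gives final E = 0.6288.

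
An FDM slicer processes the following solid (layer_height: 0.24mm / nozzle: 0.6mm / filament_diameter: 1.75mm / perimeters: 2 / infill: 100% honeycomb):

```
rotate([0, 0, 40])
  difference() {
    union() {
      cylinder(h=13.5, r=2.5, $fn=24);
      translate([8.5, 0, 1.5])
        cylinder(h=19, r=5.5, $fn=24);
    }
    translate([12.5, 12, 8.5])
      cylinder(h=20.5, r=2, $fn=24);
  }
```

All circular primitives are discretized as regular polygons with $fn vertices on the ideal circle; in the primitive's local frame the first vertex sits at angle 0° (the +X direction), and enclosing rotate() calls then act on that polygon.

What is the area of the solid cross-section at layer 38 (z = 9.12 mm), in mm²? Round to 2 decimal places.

113.36 mm²

At z = 9.12 mm: the r=2.5 cylinder contributes a regular 24-gon of circumradius 2.5 (area = (24/2)·2.500²·sin(360°/24) = 19.41 mm²); the r=5.5 cylinder at (8.5, 0) contributes a regular 24-gon of circumradius 5.5 (area = (24/2)·5.500²·sin(360°/24) = 93.95 mm²); Combining (union): the 2 present regions are separate (no shared area or edge), so areas and boundary lengths simply add and each stays a separate island — area = 113.36 mm²; the r=2 cylinder at (12.5, 12) contributes a regular 24-gon of circumradius 2 (area = (24/2)·2.000²·sin(360°/24) = 12.42 mm²); After the difference (first − rest): starting from the result so far (113.36 mm²), the r=2 cylinder at (12.5, 12) misses the remaining region (no effect) — area = 113.36 mm²; (rotated 40° about Z; rotation is an isometry so areas/perimeters/island counts are preserved). Overall, the cross-section has 2 separate islands. Net area = 113.36 mm².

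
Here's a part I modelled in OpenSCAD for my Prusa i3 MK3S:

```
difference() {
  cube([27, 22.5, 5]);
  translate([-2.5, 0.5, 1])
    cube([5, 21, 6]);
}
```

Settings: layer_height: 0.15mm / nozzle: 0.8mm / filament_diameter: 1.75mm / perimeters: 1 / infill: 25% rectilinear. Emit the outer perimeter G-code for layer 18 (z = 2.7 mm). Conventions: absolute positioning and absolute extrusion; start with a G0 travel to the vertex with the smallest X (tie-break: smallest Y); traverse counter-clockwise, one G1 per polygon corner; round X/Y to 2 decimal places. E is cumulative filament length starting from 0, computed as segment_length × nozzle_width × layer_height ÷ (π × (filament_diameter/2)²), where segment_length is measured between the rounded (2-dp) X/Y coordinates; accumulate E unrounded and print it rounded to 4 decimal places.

At z = 2.7 mm: the cube (footprint 27×22.5) is included at this height; the cube at (-2.5, 0.5) is present — its section is the full 5×21 rectangle; After the difference (first − rest): starting from the 27×22.5 cube, the 5×21 cube at (-2.5, 0.5) partially overlaps it — only the 52.50 mm² overlap (of its 105.00 mm²) is removed, clipping the outline — 1 connected region. The outline is a single polygon with 8 vertices. Extrusion per mm of travel: 0.8 × 0.15 / (π × 0.875²) = 0.049890. Accumulating E over each segment gives final E = 5.1886.

G0 X0.00 Y0.00 Z2.70
G1 X27.00 Y0.00 E1.3470
G1 X27.00 Y22.50 E2.4696
G1 X0.00 Y22.50 E3.8166
G1 X0.00 Y21.50 E3.8665
G1 X2.50 Y21.50 E3.9912
G1 X2.50 Y0.50 E5.0389
G1 X0.00 Y0.50 E5.1636
G1 X0.00 Y0.00 E5.1886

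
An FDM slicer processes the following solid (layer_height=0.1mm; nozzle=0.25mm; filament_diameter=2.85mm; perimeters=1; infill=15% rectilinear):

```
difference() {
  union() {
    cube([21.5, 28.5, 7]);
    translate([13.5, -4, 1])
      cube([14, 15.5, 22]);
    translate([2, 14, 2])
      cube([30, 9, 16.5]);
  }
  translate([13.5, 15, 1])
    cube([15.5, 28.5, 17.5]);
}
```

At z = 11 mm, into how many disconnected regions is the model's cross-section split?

At z = 11 mm: the cube is not intersected at this z (z outside [0, 7]); the 14×15.5 cube at (13.5, -4) contributes its full rectangle; the cube at (2, 14) is present — its section is the full 30×9 rectangle; Merging all regions: the 2 present regions are separate (no shared area or edge), so areas and boundary lengths simply add and each stays a separate island — 2 connected regions; the cube at (13.5, 15) (footprint 15.5×28.5) is included at this height; After the difference (first − rest): starting from that combined region, the 15.5×28.5 cube at (13.5, 15) partially overlaps it — only the 124.00 mm² overlap (of its 441.75 mm²) is removed, clipping the outline — 2 connected regions. The result has 2 disconnected regions.

2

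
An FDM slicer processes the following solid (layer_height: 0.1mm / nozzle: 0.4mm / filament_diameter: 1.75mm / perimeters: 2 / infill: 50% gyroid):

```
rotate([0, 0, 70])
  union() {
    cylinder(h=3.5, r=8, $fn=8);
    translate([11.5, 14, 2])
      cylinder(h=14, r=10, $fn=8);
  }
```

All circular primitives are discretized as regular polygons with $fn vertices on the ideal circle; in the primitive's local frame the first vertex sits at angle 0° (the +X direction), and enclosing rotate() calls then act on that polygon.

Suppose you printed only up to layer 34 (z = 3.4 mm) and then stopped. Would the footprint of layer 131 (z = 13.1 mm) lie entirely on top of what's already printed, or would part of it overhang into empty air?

entirely on top

Compare the two slices. At z = 3.4: the r=8 cylinder gives a regular 8-gon of circumradius 8 (constant along its height) (area = (8/2)·8.000²·sin(360°/8) = 181.02 mm²); the cylinder at (11.5, 14): section is a regular 8-gon, circumradius r=10 (area = (8/2)·10.000²·sin(360°/8) = 282.84 mm²); Combining (union): the 2 present regions are separate (no shared area or edge), so areas and boundary lengths simply add and each stays a separate island — area = 463.86 mm²; (whole slice rotated 70° about Z — lengths, areas and connectivity unchanged). At z = 13.1: the cylinder is not intersected at this z (z outside [0, 3.5]); the r=10 cylinder at (11.5, 14) contributes a regular 8-gon of circumradius 10 (area = (8/2)·10.000²·sin(360°/8) = 282.84 mm²); Combining (union): only the r=10 cylinder at (11.5, 14) is present, so the union is just that shape — area = 282.84 mm²; (rotated 70° about Z; rotation is an isometry so areas/perimeters/island counts are preserved). Checking containment: the cross-section at z = 13.1 is a subset of the cross-section at z = 3.4.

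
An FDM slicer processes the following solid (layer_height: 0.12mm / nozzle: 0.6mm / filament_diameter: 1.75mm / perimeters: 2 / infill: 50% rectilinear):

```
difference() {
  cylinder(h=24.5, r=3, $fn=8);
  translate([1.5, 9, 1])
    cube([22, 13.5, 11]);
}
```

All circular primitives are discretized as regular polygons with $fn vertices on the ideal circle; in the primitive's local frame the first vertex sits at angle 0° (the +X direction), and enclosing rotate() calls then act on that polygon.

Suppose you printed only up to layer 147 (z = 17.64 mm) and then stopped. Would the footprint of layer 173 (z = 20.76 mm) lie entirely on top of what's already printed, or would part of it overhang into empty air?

entirely on top

Compare the two slices. At z = 17.64: the r=3 cylinder contributes a regular 8-gon of circumradius 3 (area = (8/2)·3.000²·sin(360°/8) = 25.46 mm²); the cube at (1.5, 9) does not reach this height (z outside [1, 12]); After the difference (first − rest): none of the subtracted shapes is present at this height, so the r=3 cylinder is unchanged — area = 25.46 mm². At z = 20.76: the r=3 cylinder contributes a regular 8-gon of circumradius 3 (area = (8/2)·3.000²·sin(360°/8) = 25.46 mm²); the cube at (1.5, 9) is absent (z outside [1, 12]); After the difference (first − rest): none of the subtracted shapes is present at this height, so the r=3 cylinder is unchanged — area = 25.46 mm². Checking containment: the cross-section at z = 20.76 is a subset of the cross-section at z = 17.64.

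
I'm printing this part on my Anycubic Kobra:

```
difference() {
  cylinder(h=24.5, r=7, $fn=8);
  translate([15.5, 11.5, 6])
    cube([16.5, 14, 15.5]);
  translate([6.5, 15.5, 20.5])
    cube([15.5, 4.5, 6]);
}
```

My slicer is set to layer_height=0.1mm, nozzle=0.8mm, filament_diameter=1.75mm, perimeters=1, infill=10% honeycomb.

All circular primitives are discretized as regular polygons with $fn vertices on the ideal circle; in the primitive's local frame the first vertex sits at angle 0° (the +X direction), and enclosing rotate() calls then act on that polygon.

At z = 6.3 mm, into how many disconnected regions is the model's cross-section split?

1

At z = 6.3 mm: the cylinder: section is a regular 8-gon, circumradius r=7; the cube at (15.5, 11.5) (footprint 16.5×14) is included at this height; the cube at (6.5, 15.5) is absent (z outside [20.5, 26.5]); Taking the first minus the rest: starting from the r=7 cylinder, the 16.5×14 cube at (15.5, 11.5) misses the remaining region (no effect) — 1 connected region. The result has 1 disconnected region.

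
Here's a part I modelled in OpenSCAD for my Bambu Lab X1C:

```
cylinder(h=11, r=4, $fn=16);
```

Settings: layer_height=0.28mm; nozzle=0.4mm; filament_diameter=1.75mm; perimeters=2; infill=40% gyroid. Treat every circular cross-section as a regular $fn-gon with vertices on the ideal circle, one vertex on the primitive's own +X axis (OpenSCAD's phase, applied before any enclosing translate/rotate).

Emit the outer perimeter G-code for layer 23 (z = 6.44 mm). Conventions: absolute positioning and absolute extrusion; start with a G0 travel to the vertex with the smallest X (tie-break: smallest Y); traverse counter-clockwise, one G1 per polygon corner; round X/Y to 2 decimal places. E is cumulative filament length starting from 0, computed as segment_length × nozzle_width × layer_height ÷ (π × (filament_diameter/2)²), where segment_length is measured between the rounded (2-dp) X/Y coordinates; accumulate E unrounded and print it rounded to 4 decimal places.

At z = 6.44 mm: the r=4 cylinder contributes a regular 16-gon of circumradius 4. The outline is a single polygon with 16 vertices. Extrusion per mm of travel: 0.4 × 0.28 / (π × 0.875²) = 0.046564. Accumulating E over each segment gives final E = 1.1635.

G0 X-4.00 Y0.00 Z6.44
G1 X-3.70 Y-1.53 E0.0726
G1 X-2.83 Y-2.83 E0.1454
G1 X-1.53 Y-3.70 E0.2183
G1 X0.00 Y-4.00 E0.2909
G1 X1.53 Y-3.70 E0.3635
G1 X2.83 Y-2.83 E0.4363
G1 X3.70 Y-1.53 E0.5092
G1 X4.00 Y0.00 E0.5818
G1 X3.70 Y1.53 E0.6544
G1 X2.83 Y2.83 E0.7272
G1 X1.53 Y3.70 E0.8000
G1 X0.00 Y4.00 E0.8726
G1 X-1.53 Y3.70 E0.9452
G1 X-2.83 Y2.83 E1.0181
G1 X-3.70 Y1.53 E1.0909
G1 X-4.00 Y0.00 E1.1635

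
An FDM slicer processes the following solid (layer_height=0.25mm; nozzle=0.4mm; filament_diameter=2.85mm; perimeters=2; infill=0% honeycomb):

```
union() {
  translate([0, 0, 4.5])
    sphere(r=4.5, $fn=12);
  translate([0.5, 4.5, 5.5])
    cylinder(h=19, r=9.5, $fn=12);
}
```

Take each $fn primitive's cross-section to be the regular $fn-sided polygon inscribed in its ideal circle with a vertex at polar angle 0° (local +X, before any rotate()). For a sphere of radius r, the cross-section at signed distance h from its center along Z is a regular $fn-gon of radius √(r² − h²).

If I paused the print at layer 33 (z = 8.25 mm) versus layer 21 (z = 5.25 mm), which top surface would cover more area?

Layer 33 (z = 8.25): the sphere: section is a regular 12-gon, circumradius = √(r²−h²) = √(4.5²−3.75²) = 2.487 (area = (12/2)·2.487²·sin(360°/12) = 18.56 mm²); the cylinder at (0.5, 4.5): section is a regular 12-gon, circumradius r=9.5 (area = (12/2)·9.500²·sin(360°/12) = 270.75 mm²); Taking the union: the r=4.5 sphere lies entirely inside the r=9.5 cylinder at (0.5, 4.5), so the union is just the r=9.5 cylinder at (0.5, 4.5) — area = 270.75 mm². So its area = 270.75 mm². Layer 21 (z = 5.25): the sphere: section is a regular 12-gon, circumradius = √(r²−h²) = √(4.5²−0.75²) = 4.437 (area = (12/2)·4.437²·sin(360°/12) = 59.06 mm²); the cylinder at (0.5, 4.5) does not reach this height (z outside [5.5, 24.5]); Combining (union): only the r=4.5 sphere is present, so the union is just that shape — area = 59.06 mm². So its area = 59.06 mm². Layer 33 is larger (270.75 vs 59.06 mm²).

layer 33 (z = 8.25 mm)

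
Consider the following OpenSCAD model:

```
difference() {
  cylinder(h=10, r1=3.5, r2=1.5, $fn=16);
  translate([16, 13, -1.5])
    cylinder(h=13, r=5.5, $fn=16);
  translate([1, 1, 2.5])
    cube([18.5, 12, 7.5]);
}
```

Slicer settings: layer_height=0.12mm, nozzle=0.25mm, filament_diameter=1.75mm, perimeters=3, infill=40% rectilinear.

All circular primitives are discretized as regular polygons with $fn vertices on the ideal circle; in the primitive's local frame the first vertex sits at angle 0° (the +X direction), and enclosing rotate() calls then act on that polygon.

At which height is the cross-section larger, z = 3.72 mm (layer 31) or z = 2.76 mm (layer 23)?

layer 23 (z = 2.76 mm)

Layer 31 (z = 3.72): the cone (r1=3.5→r2=1.5) has section circumradius 2.756 here — a regular 16-gon (area = (16/2)·2.756²·sin(360°/16) = 23.25 mm²); the r=5.5 cylinder at (16, 13) gives a regular 16-gon of circumradius 5.5 (constant along its height) (area = (16/2)·5.500²·sin(360°/16) = 92.61 mm²); the cube at (1, 1) (footprint 18.5×12) is included at this height (area 222.00 mm²); Subtracting the remaining from the first: starting from the cone (23.25 mm²), the r=5.5 cylinder at (16, 13) misses the remaining region (no effect); the 18.5×12 cube at (1, 1) partially overlaps it — only the 1.50 mm² overlap (of its 222.00 mm²) is removed, clipping the outline — area = 21.75 mm². So its area = 21.75 mm². Layer 23 (z = 2.76): the cone contributes a regular 16-gon of circumradius 2.948 (interpolated between r1=3.5 and r2=1.5 at t=0.276) (area = (16/2)·2.948²·sin(360°/16) = 26.61 mm²); the r=5.5 cylinder at (16, 13) gives a regular 16-gon of circumradius 5.5 (constant along its height) (area = (16/2)·5.500²·sin(360°/16) = 92.61 mm²); the cube at (1, 1) (footprint 18.5×12) is included at this height (area 222.00 mm²); Taking the first minus the rest: starting from the cone (26.61 mm²), the r=5.5 cylinder at (16, 13) misses the remaining region (no effect); the 18.5×12 cube at (1, 1) partially overlaps it — only the 1.95 mm² overlap (of its 222.00 mm²) is removed, clipping the outline — area = 24.65 mm². So its area = 24.65 mm². Layer 23 is larger (24.65 vs 21.75 mm²).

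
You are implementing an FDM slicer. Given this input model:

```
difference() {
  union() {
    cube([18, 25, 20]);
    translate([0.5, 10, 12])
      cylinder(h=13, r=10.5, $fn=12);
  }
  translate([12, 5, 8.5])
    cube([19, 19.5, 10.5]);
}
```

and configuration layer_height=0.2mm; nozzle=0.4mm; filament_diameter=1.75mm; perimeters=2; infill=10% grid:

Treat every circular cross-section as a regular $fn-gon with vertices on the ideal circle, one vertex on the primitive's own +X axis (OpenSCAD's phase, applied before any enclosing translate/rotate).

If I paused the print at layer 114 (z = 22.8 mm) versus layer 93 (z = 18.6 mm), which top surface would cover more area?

Layer 114 (z = 22.8): the cube does not reach this height (z outside [0, 20]); the r=10.5 cylinder at (0.5, 10) contributes a regular 12-gon of circumradius 10.5 (area = (12/2)·10.500²·sin(360°/12) = 330.75 mm²); Taking the union: only the r=10.5 cylinder at (0.5, 10) is present, so the union is just that shape — area = 330.75 mm²; the cube at (12, 5) is absent (z outside [8.5, 19]); Taking the first minus the rest: none of the subtracted shapes is present at this height, so the result so far is unchanged — area = 330.75 mm². So its area = 330.75 mm². Layer 93 (z = 18.6): the cube is present — its section is the full 18×25 rectangle (area 450.00 mm²); the cylinder at (0.5, 10): section is a regular 12-gon, circumradius r=10.5 (area = (12/2)·10.500²·sin(360°/12) = 330.75 mm²); Combining (union): the regions partially overlap — summed areas 780.75 mm² minus the doubly-counted overlap 175.12 mm² gives 605.63 mm² — area = 605.63 mm²; the cube at (12, 5) is present — its section is the full 19×19.5 rectangle (area 370.50 mm²); Taking the first minus the rest: starting from the result so far (605.63 mm²), the 19×19.5 cube at (12, 5) partially overlaps it — only the 117.00 mm² overlap (of its 370.50 mm²) is removed, clipping the outline — area = 488.62 mm². So its area = 488.62 mm². Layer 93 is larger (488.62 vs 330.75 mm²).

layer 93 (z = 18.6 mm)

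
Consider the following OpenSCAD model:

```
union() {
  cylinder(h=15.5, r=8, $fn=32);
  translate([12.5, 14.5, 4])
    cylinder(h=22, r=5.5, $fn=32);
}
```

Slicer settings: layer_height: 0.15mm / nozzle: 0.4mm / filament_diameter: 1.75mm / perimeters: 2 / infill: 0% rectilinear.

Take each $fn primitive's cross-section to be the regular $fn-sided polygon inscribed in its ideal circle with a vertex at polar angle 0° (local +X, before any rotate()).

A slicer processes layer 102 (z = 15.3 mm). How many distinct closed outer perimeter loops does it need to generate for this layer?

2

At z = 15.3 mm: the r=8 cylinder gives a regular 32-gon of circumradius 8 (constant along its height); the cylinder at (12.5, 14.5): section is a regular 32-gon, circumradius r=5.5; Taking the union: the 2 present regions are separate (no shared area or edge), so areas and boundary lengths simply add and each stays a separate island — 2 connected regions. The result has 2 disconnected regions.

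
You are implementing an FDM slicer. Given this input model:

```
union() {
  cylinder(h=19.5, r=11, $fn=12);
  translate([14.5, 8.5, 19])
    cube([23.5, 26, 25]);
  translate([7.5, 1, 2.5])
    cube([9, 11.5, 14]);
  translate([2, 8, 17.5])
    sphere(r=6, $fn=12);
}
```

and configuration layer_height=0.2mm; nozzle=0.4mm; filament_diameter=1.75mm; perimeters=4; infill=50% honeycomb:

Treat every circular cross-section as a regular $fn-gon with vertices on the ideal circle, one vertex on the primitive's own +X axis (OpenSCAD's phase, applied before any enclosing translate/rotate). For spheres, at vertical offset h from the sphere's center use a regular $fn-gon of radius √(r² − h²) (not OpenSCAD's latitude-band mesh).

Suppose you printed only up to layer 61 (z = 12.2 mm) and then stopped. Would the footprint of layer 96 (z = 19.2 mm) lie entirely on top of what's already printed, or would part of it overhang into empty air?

Compare the two slices. At z = 12.2: the cylinder: section is a regular 12-gon, circumradius r=11 (area = (12/2)·11.000²·sin(360°/12) = 363.00 mm²); the cube at (14.5, 8.5) is absent (z outside [19, 44]); the cube at (7.5, 1) is present — its section is the full 9×11.5 rectangle (area 103.50 mm²); the sphere at (2, 8): section is a regular 12-gon, circumradius = √(r²−h²) = √(6²−5.3²) = 2.812 (area = (12/2)·2.812²·sin(360°/12) = 23.73 mm²); Combining (union): the regions partially overlap — summed areas 490.23 mm² minus the doubly-counted overlap 36.93 mm² gives 453.30 mm² — area = 453.30 mm². At z = 19.2: the r=11 cylinder gives a regular 12-gon of circumradius 11 (constant along its height) (area = (12/2)·11.000²·sin(360°/12) = 363.00 mm²); the cube at (14.5, 8.5) is present — its section is the full 23.5×26 rectangle (area 611.00 mm²); the cube at (7.5, 1) is not intersected at this z (z outside [2.5, 16.5]); the r=6 sphere at (2, 8) contributes a regular 12-gon of circumradius √(6²−1.7²) = 5.754 (area = (12/2)·5.754²·sin(360°/12) = 99.33 mm²); Merging all regions: the regions partially overlap — summed areas 1073.33 mm² minus the doubly-counted overlap 71.87 mm² gives 1001.46 mm² — area = 1001.46 mm². Checking containment: at z = 19.2 the cross-section extends beyond the z = 12.2 cross-section by about 629.56 mm².

part overhangs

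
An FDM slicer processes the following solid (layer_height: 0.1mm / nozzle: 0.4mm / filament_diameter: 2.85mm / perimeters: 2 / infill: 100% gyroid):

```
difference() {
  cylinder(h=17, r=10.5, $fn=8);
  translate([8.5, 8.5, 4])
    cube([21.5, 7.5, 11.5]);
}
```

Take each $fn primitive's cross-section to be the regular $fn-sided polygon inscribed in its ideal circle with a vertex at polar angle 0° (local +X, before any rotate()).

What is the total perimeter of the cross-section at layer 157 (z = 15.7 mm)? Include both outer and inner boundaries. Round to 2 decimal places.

64.29 mm

At z = 15.7 mm: the r=10.5 cylinder contributes a regular 8-gon of circumradius 10.5 (perimeter = 2·8·10.500·sin(180°/8) = 64.29 mm); the cube at (8.5, 8.5) is not intersected at this z (z outside [4, 15.5]); Taking the first minus the rest: none of the subtracted shapes is present at this height, so the r=10.5 cylinder is unchanged — boundary = 64.29 mm. Overall, the cross-section is a single solid region. Total boundary length (outer) = 64.29 mm.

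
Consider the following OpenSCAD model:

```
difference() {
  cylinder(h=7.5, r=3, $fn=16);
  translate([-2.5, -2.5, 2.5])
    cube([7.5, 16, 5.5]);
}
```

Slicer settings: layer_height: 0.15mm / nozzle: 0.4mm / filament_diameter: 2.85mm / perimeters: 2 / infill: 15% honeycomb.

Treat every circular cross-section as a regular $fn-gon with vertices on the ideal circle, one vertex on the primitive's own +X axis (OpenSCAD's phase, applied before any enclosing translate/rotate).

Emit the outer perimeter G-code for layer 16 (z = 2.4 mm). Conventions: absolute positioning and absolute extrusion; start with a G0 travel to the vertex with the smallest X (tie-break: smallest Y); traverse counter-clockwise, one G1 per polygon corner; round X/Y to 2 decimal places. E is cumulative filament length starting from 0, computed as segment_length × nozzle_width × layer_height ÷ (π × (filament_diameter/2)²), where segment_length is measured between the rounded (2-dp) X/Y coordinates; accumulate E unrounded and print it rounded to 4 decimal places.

G0 X-3.00 Y0.00 Z2.40
G1 X-2.77 Y-1.15 E0.0110
G1 X-2.12 Y-2.12 E0.0220
G1 X-1.15 Y-2.77 E0.0330
G1 X0.00 Y-3.00 E0.0440
G1 X1.15 Y-2.77 E0.0551
G1 X2.12 Y-2.12 E0.0660
G1 X2.77 Y-1.15 E0.0770
G1 X3.00 Y0.00 E0.0880
G1 X2.77 Y1.15 E0.0991
G1 X2.12 Y2.12 E0.1101
G1 X1.15 Y2.77 E0.1210
G1 X0.00 Y3.00 E0.1321
G1 X-1.15 Y2.77 E0.1431
G1 X-2.12 Y2.12 E0.1541
G1 X-2.77 Y1.15 E0.1651
G1 X-3.00 Y0.00 E0.1761

At z = 2.4 mm: the r=3 cylinder contributes a regular 16-gon of circumradius 3; the cube at (-2.5, -2.5) is not intersected at this z (z outside [2.5, 8]); Subtracting the remaining from the first: none of the subtracted shapes is present at this height, so the r=3 cylinder is unchanged — 1 connected region. The outline is a single polygon with 16 vertices. Extrusion per mm of travel: 0.4 × 0.15 / (π × 1.425²) = 0.009405. Accumulating E over each segment gives final E = 0.1761.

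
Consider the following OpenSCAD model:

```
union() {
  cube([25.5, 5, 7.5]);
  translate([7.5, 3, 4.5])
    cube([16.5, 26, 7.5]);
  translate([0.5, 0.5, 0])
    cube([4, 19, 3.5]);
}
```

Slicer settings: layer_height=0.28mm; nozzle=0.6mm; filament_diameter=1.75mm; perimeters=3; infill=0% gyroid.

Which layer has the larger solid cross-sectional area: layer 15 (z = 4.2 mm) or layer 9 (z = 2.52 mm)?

Layer 15 (z = 4.2): the cube (footprint 25.5×5) is included at this height (area 127.50 mm²); the cube at (7.5, 3) does not reach this height (z outside [4.5, 12]); the cube at (0.5, 0.5) does not reach this height (z outside [0, 3.5]); Combining (union): only the 25.5×5 cube is present, so the union is just that shape — area = 127.50 mm². So its area = 127.50 mm². Layer 9 (z = 2.52): the cube (footprint 25.5×5) is included at this height (area 127.50 mm²); the cube at (7.5, 3) is absent (z outside [4.5, 12]); the cube at (0.5, 0.5) (footprint 4×19) is included at this height (area 76.00 mm²); Taking the union: the regions partially overlap — summed areas 203.50 mm² minus the doubly-counted overlap 18.00 mm² gives 185.50 mm² — area = 185.50 mm². So its area = 185.50 mm². Layer 9 is larger (185.50 vs 127.50 mm²).

layer 9 (z = 2.52 mm)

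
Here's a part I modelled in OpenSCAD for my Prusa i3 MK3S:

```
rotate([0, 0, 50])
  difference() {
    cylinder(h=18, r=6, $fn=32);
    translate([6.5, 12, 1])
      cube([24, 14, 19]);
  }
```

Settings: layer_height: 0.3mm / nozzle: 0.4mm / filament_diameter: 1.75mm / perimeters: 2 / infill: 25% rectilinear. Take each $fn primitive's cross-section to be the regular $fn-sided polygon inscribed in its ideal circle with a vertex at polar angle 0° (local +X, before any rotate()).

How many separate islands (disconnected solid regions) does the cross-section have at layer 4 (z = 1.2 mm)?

At z = 1.2 mm: the r=6 cylinder gives a regular 32-gon of circumradius 6 (constant along its height); the cube at (6.5, 12) is present — its section is the full 24×14 rectangle; Taking the first minus the rest: starting from the r=6 cylinder, the 24×14 cube at (6.5, 12) misses the remaining region (no effect) — 1 connected region; (whole slice rotated 50° about Z — lengths, areas and connectivity unchanged). Overall, the cross-section is a single solid region. Island count = 1.

1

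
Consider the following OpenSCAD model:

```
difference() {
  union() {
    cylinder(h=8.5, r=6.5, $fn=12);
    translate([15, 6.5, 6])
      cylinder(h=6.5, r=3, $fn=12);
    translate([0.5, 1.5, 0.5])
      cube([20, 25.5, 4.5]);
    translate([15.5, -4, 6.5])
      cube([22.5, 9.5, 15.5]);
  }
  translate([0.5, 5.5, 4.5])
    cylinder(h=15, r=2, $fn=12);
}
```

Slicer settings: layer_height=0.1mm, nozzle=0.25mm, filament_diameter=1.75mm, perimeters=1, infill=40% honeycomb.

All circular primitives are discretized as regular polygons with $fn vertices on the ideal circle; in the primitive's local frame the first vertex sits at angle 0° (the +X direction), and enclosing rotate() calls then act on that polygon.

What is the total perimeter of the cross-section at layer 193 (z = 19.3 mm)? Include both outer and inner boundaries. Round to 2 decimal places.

64.00 mm

At z = 19.3 mm: the cylinder is not intersected at this z (z outside [0, 8.5]); the cylinder at (15, 6.5) is not intersected at this z (z outside [6, 12.5]); the cube at (0.5, 1.5) is absent (z outside [0.5, 5]); the cube at (15.5, -4) (footprint 22.5×9.5) is included at this height (perimeter 64.00 mm); Merging all regions: only the 22.5×9.5 cube at (15.5, -4) is present, so the union is just that shape — boundary = 64.00 mm; the r=2 cylinder at (0.5, 5.5) gives a regular 12-gon of circumradius 2 (constant along its height) (perimeter = 2·12·2.000·sin(180°/12) = 12.42 mm); Subtracting the remaining from the first: starting from that combined region, the r=2 cylinder at (0.5, 5.5) misses the remaining region (no effect) — boundary = 64.00 mm. Overall, the cross-section is a single solid region. Total boundary length (outer) = 64.00 mm.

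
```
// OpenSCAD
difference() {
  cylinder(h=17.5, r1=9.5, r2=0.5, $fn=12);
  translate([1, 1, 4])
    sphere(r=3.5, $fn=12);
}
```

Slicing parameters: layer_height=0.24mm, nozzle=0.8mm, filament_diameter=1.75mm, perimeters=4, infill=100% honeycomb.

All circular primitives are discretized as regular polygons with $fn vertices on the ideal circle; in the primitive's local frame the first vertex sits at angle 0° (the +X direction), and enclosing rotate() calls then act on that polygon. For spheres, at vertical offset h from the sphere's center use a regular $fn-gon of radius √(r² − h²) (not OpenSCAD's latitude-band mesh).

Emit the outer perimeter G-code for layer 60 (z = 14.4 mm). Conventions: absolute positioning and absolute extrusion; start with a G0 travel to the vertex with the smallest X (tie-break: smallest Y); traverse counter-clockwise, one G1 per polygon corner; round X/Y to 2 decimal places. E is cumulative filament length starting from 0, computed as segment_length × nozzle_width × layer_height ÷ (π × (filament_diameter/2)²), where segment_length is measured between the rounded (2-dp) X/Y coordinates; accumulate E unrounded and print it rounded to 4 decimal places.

At z = 14.4 mm: the cone (r1=9.5→r2=0.5) has section circumradius 2.094 here — a regular 12-gon; the sphere at (1, 1) is not intersected at this z (|z−center|=10.400 > r=3.5); After the difference (first − rest): none of the subtracted shapes is present at this height, so the cone is unchanged — 1 connected region. The outline is a single polygon with 12 vertices. Extrusion per mm of travel: 0.8 × 0.24 / (π × 0.875²) = 0.079824. Accumulating E over each segment gives final E = 1.0371.

G0 X-2.09 Y0.00 Z14.40
G1 X-1.81 Y-1.05 E0.0867
G1 X-1.05 Y-1.81 E0.1725
G1 X0.00 Y-2.09 E0.2593
G1 X1.05 Y-1.81 E0.3460
G1 X1.81 Y-1.05 E0.4318
G1 X2.09 Y0.00 E0.5186
G1 X1.81 Y1.05 E0.6053
G1 X1.05 Y1.81 E0.6911
G1 X0.00 Y2.09 E0.7779
G1 X-1.05 Y1.81 E0.8646
G1 X-1.81 Y1.05 E0.9504
G1 X-2.09 Y0.00 E1.0371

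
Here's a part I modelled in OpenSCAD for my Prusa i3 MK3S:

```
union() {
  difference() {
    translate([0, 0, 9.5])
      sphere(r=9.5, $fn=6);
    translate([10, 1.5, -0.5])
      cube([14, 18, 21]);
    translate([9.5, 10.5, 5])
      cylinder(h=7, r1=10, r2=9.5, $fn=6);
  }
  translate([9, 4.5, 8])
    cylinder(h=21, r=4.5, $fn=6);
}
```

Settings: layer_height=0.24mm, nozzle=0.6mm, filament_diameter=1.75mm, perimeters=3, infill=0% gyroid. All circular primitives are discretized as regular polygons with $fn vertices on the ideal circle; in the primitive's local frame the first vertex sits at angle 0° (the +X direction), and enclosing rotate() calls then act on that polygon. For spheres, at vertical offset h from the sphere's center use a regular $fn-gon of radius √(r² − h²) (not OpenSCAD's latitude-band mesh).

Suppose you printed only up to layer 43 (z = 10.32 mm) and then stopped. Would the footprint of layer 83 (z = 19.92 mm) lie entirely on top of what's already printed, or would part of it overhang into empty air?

entirely on top

Compare the two slices. At z = 10.32: the sphere: section is a regular 6-gon, circumradius = √(r²−h²) = √(9.5²−0.82²) = 9.465 (area = (6/2)·9.465²·sin(360°/6) = 232.73 mm²); the 14×18 cube at (10, 1.5) contributes its full rectangle (area 252.00 mm²); the cone at (9.5, 10.5): at t=0.760 of its height the radius interpolates to r₁+(r₂−r₁)t = 9.620, giving a regular 6-gon of that circumradius (area = (6/2)·9.620²·sin(360°/6) = 240.44 mm²); Taking the first minus the rest: starting from the r=9.5 sphere (232.73 mm²), the 14×18 cube at (10, 1.5) misses the remaining region (no effect); the cone at (9.5, 10.5) partially overlaps it — only the 21.23 mm² overlap (of its 240.44 mm²) is removed, clipping the outline — area = 211.50 mm²; the cylinder at (9, 4.5): section is a regular 6-gon, circumradius r=4.5 (area = (6/2)·4.500²·sin(360°/6) = 52.61 mm²); Combining (union): the regions partially overlap — summed areas 264.11 mm² minus the doubly-counted overlap 3.71 mm² gives 260.40 mm² — area = 260.40 mm². At z = 19.92: the sphere does not reach this height (|z−center|=10.420 > r=9.5); the cube at (10, 1.5) is present — its section is the full 14×18 rectangle (area 252.00 mm²); the cone at (9.5, 10.5) is not intersected at this z (z outside [5, 12]); Subtracting the remaining from the first: the first operand is absent here, so nothing remains; the r=4.5 cylinder at (9, 4.5) contributes a regular 6-gon of circumradius 4.5 (area = (6/2)·4.500²·sin(360°/6) = 52.61 mm²); Combining (union): only the r=4.5 cylinder at (9, 4.5) is present, so the union is just that shape — area = 52.61 mm². Checking containment: the cross-section at z = 19.92 is a subset of the cross-section at z = 10.32.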